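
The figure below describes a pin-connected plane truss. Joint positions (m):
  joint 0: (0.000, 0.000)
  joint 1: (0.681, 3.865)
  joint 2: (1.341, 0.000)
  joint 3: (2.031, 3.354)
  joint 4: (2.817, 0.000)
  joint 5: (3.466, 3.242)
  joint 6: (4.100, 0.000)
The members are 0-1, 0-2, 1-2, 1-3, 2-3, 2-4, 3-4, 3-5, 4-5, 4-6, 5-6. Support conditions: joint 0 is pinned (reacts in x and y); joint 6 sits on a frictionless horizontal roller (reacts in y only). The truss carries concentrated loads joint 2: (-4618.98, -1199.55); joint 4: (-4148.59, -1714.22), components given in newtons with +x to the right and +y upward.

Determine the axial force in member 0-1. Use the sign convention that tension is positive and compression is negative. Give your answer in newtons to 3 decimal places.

-1364.332

N=7 nodes, M=11 members, R=3 reactions → 2N=14, M+R=14
member 0 (0-1): L=3.9245, (cx,cy)=(0.1735,0.9848)
member 1 (0-2): L=1.3410, (cx,cy)=(1.0000,0.0000)
member 2 (1-2): L=3.9209, (cx,cy)=(0.1683,-0.9857)
member 3 (1-3): L=1.4435, (cx,cy)=(0.9352,-0.3540)
member 4 (2-3): L=3.4242, (cx,cy)=(0.2015,0.9795)
member 5 (2-4): L=1.4760, (cx,cy)=(1.0000,0.0000)
member 6 (3-4): L=3.4449, (cx,cy)=(0.2282,-0.9736)
member 7 (3-5): L=1.4394, (cx,cy)=(0.9970,-0.0778)
member 8 (4-5): L=3.3063, (cx,cy)=(0.1963,0.9805)
member 9 (4-6): L=1.2830, (cx,cy)=(1.0000,0.0000)
member 10 (5-6): L=3.3034, (cx,cy)=(0.1919,-0.9814)
solve A·x = −loads:
  F[0-1] = -1364.3321 N (compression)
  F[0-2] = -8530.8261 N (compression)
  F[1-2] = +1554.4698 N (tension)
  F[1-3] = -532.9126 N (compression)
  F[2-3] = -339.7077 N (compression)
  F[2-4] = -3581.7347 N (compression)
  F[3-4] = +197.0332 N (tension)
  F[3-5] = -613.6722 N (compression)
  F[4-5] = +1552.5885 N (tension)
  F[4-6] = +307.0530 N (tension)
  F[5-6] = -1599.8769 N (compression)
  Rx@0 = +8767.5700 N
  Ry@0 = +1343.6348 N
  Ry@6 = +1570.1352 N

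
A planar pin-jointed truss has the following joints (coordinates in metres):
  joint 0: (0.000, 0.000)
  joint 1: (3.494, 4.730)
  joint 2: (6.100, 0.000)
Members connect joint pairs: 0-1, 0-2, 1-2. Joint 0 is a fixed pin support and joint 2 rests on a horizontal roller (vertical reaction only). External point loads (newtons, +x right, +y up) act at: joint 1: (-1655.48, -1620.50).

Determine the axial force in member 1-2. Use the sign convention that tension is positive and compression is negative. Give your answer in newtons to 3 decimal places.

N=3 nodes, M=3 members, R=3 reactions → 2N=6, M+R=6
member 0 (0-1): L=5.8806, (cx,cy)=(0.5942,0.8043)
member 1 (0-2): L=6.1000, (cx,cy)=(1.0000,0.0000)
member 2 (1-2): L=5.4004, (cx,cy)=(0.4826,-0.8759)
solve A·x = −loads:
  F[0-1] = -2456.6231 N (compression)
  F[0-2] = -195.8491 N (compression)
  F[1-2] = +405.8557 N (tension)
  Rx@0 = +1655.4800 N
  Ry@0 = +1975.9743 N
  Ry@2 = -355.4743 N

405.856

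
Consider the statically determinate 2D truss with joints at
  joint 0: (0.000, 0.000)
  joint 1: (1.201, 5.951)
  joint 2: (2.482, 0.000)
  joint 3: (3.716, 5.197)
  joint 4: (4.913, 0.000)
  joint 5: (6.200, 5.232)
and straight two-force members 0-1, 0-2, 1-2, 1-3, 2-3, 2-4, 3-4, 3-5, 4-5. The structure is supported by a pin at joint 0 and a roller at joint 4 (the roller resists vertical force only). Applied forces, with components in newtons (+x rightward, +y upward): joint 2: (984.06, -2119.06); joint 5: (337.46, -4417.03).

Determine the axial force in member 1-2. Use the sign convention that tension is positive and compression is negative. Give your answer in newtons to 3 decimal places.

N=6 nodes, M=9 members, R=3 reactions → 2N=12, M+R=12
member 0 (0-1): L=6.0710, (cx,cy)=(0.1978,0.9802)
member 1 (0-2): L=2.4820, (cx,cy)=(1.0000,0.0000)
member 2 (1-2): L=6.0873, (cx,cy)=(0.2104,-0.9776)
member 3 (1-3): L=2.6256, (cx,cy)=(0.9579,-0.2872)
member 4 (2-3): L=5.3415, (cx,cy)=(0.2310,0.9729)
member 5 (2-4): L=2.4310, (cx,cy)=(1.0000,0.0000)
member 6 (3-4): L=5.3331, (cx,cy)=(0.2244,-0.9745)
member 7 (3-5): L=2.4842, (cx,cy)=(0.9999,0.0141)
member 8 (4-5): L=5.3880, (cx,cy)=(0.2389,0.9711)
solve A·x = −loads:
  F[0-1] = +477.3503 N (tension)
  F[0-2] = +1227.0875 N (tension)
  F[1-2] = -542.6110 N (compression)
  F[1-3] = +217.7920 N (tension)
  F[2-3] = +2723.1863 N (tension)
  F[2-4] = -500.2728 N (compression)
  F[3-4] = -2634.0477 N (compression)
  F[3-5] = +1429.0831 N (tension)
  F[4-5] = -4569.4372 N (compression)
  Rx@0 = -1321.5200 N
  Ry@0 = -467.9164 N
  Ry@4 = +7004.0064 N

-542.611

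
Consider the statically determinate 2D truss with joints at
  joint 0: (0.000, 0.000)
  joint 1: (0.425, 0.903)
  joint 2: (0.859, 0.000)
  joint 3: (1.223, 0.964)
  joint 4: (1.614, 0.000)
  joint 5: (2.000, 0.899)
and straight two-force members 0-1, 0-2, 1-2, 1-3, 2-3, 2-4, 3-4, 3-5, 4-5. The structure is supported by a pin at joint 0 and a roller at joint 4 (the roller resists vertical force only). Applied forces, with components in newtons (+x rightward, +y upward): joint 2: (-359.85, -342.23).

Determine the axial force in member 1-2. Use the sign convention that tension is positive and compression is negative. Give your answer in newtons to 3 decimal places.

N=6 nodes, M=9 members, R=3 reactions → 2N=12, M+R=12
member 0 (0-1): L=0.9980, (cx,cy)=(0.4258,0.9048)
member 1 (0-2): L=0.8590, (cx,cy)=(1.0000,0.0000)
member 2 (1-2): L=1.0019, (cx,cy)=(0.4332,-0.9013)
member 3 (1-3): L=0.8003, (cx,cy)=(0.9971,0.0762)
member 4 (2-3): L=1.0304, (cx,cy)=(0.3532,0.9355)
member 5 (2-4): L=0.7550, (cx,cy)=(1.0000,0.0000)
member 6 (3-4): L=1.0403, (cx,cy)=(0.3759,-0.9267)
member 7 (3-5): L=0.7797, (cx,cy)=(0.9965,-0.0834)
member 8 (4-5): L=0.9784, (cx,cy)=(0.3945,0.9189)
solve A·x = −loads:
  F[0-1] = -176.9338 N (compression)
  F[0-2] = -284.5036 N (compression)
  F[1-2] = +165.1610 N (tension)
  F[1-3] = -147.3203 N (compression)
  F[2-3] = +206.6954 N (tension)
  F[2-4] = +73.8767 N (tension)
  F[3-4] = -196.5531 N (compression)
  F[3-5] = -0.0000 N (compression)
  F[4-5] = +0.0000 N (tension)
  Rx@0 = +359.8500 N
  Ry@0 = +160.0890 N
  Ry@4 = +182.1410 N

165.161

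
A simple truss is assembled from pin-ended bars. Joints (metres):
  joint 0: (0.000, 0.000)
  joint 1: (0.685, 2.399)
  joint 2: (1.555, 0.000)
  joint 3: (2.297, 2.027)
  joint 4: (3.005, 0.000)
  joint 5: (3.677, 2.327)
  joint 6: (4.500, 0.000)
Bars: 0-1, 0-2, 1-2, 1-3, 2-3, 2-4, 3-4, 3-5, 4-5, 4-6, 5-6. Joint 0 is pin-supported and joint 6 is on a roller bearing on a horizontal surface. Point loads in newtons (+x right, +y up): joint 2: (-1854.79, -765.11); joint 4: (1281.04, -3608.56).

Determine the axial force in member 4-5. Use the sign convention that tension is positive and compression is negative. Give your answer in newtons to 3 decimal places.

3198.156

N=7 nodes, M=11 members, R=3 reactions → 2N=14, M+R=14
member 0 (0-1): L=2.4949, (cx,cy)=(0.2746,0.9616)
member 1 (0-2): L=1.5550, (cx,cy)=(1.0000,0.0000)
member 2 (1-2): L=2.5519, (cx,cy)=(0.3409,-0.9401)
member 3 (1-3): L=1.6544, (cx,cy)=(0.9744,-0.2249)
member 4 (2-3): L=2.1585, (cx,cy)=(0.3438,0.9391)
member 5 (2-4): L=1.4500, (cx,cy)=(1.0000,0.0000)
member 6 (3-4): L=2.1471, (cx,cy)=(0.3297,-0.9441)
member 7 (3-5): L=1.4122, (cx,cy)=(0.9772,0.2124)
member 8 (4-5): L=2.4221, (cx,cy)=(0.2774,0.9607)
member 9 (4-6): L=1.4950, (cx,cy)=(1.0000,0.0000)
member 10 (5-6): L=2.4682, (cx,cy)=(0.3334,-0.9428)
solve A·x = −loads:
  F[0-1] = -1767.4917 N (compression)
  F[0-2] = -88.4634 N (compression)
  F[1-2] = +2102.9978 N (tension)
  F[1-3] = -1233.8482 N (compression)
  F[2-3] = -1290.5429 N (compression)
  F[2-4] = +2926.9162 N (tension)
  F[3-4] = +567.7133 N (tension)
  F[3-5] = -1875.8937 N (compression)
  F[4-5] = +3198.1557 N (tension)
  F[4-6] = +945.7618 N (tension)
  F[5-6] = -2836.4236 N (compression)
  Rx@0 = +573.7500 N
  Ry@0 = +1699.5658 N
  Ry@6 = +2674.1042 N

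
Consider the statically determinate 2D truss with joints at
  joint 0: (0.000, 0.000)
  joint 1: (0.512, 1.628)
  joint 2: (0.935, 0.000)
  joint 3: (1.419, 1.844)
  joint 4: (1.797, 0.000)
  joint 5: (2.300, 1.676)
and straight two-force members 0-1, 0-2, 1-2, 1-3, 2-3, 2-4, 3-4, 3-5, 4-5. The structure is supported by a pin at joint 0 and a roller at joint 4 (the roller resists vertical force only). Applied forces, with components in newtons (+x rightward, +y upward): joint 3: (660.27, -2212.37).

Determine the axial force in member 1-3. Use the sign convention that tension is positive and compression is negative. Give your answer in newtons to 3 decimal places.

117.961

N=6 nodes, M=9 members, R=3 reactions → 2N=12, M+R=12
member 0 (0-1): L=1.7066, (cx,cy)=(0.3000,0.9539)
member 1 (0-2): L=0.9350, (cx,cy)=(1.0000,0.0000)
member 2 (1-2): L=1.6821, (cx,cy)=(0.2515,-0.9679)
member 3 (1-3): L=0.9324, (cx,cy)=(0.9728,0.2317)
member 4 (2-3): L=1.9065, (cx,cy)=(0.2539,0.9672)
member 5 (2-4): L=0.8620, (cx,cy)=(1.0000,0.0000)
member 6 (3-4): L=1.8823, (cx,cy)=(0.2008,-0.9796)
member 7 (3-5): L=0.8969, (cx,cy)=(0.9823,-0.1873)
member 8 (4-5): L=1.7499, (cx,cy)=(0.2875,0.9578)
solve A·x = −loads:
  F[0-1] = +222.4109 N (tension)
  F[0-2] = +593.5446 N (tension)
  F[1-2] = -190.9754 N (compression)
  F[1-3] = +117.9606 N (tension)
  F[2-3] = +191.0989 N (tension)
  F[2-4] = +497.0036 N (tension)
  F[3-4] = -2474.9518 N (compression)
  F[3-5] = -0.0000 N (compression)
  F[4-5] = +0.0000 N (tension)
  Rx@0 = -660.2700 N
  Ry@0 = -212.1658 N
  Ry@4 = +2424.5358 N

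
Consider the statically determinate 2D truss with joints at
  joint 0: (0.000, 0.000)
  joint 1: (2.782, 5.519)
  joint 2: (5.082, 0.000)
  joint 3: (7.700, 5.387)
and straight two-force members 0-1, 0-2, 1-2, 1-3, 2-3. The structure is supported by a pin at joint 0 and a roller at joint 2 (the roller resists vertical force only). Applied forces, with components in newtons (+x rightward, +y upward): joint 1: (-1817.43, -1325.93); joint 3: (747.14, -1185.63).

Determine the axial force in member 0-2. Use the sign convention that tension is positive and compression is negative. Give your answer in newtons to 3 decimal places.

-479.997

N=4 nodes, M=5 members, R=3 reactions → 2N=8, M+R=8
member 0 (0-1): L=6.1805, (cx,cy)=(0.4501,0.8930)
member 1 (0-2): L=5.0820, (cx,cy)=(1.0000,0.0000)
member 2 (1-2): L=5.9791, (cx,cy)=(0.3847,-0.9231)
member 3 (1-3): L=4.9198, (cx,cy)=(0.9996,-0.0268)
member 4 (2-3): L=5.9895, (cx,cy)=(0.4371,0.8994)
solve A·x = −loads:
  F[0-1] = -1311.4017 N (compression)
  F[0-2] = -479.9971 N (compression)
  F[1-2] = -205.7888 N (compression)
  F[1-3] = +1306.7693 N (tension)
  F[2-3] = -1279.2447 N (compression)
  Rx@0 = +1070.2900 N
  Ry@0 = +1171.0375 N
  Ry@2 = +1340.5225 N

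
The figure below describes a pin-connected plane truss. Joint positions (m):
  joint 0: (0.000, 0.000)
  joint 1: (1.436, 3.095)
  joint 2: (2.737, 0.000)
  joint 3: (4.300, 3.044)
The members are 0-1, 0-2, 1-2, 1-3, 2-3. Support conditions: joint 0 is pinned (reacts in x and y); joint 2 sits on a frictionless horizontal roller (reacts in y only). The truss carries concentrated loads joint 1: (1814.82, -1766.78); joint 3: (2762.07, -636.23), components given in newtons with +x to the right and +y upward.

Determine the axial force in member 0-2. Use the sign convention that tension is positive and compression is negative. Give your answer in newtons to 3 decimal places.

2420.528

N=4 nodes, M=5 members, R=3 reactions → 2N=8, M+R=8
member 0 (0-1): L=3.4119, (cx,cy)=(0.4209,0.9071)
member 1 (0-2): L=2.7370, (cx,cy)=(1.0000,0.0000)
member 2 (1-2): L=3.3573, (cx,cy)=(0.3875,-0.9219)
member 3 (1-3): L=2.8645, (cx,cy)=(0.9998,-0.0178)
member 4 (2-3): L=3.4218, (cx,cy)=(0.4568,0.8896)
solve A·x = −loads:
  F[0-1] = +5123.4750 N (tension)
  F[0-2] = +2420.5281 N (tension)
  F[1-2] = -7017.1597 N (compression)
  F[1-3] = +3061.2536 N (tension)
  F[2-3] = -653.9312 N (compression)
  Rx@0 = -4576.8900 N
  Ry@0 = -4647.5907 N
  Ry@2 = +7050.6007 N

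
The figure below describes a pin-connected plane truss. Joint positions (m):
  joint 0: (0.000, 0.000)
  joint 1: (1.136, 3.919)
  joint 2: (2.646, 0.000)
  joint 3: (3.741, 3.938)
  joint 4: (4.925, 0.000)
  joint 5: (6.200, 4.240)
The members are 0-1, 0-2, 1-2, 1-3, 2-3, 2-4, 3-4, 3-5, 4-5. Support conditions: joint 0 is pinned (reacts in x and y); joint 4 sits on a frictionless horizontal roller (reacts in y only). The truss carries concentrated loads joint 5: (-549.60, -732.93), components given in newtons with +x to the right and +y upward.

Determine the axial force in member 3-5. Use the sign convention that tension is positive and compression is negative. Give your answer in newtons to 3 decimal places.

N=6 nodes, M=9 members, R=3 reactions → 2N=12, M+R=12
member 0 (0-1): L=4.0803, (cx,cy)=(0.2784,0.9605)
member 1 (0-2): L=2.6460, (cx,cy)=(1.0000,0.0000)
member 2 (1-2): L=4.1998, (cx,cy)=(0.3595,-0.9331)
member 3 (1-3): L=2.6051, (cx,cy)=(1.0000,0.0073)
member 4 (2-3): L=4.0874, (cx,cy)=(0.2679,0.9634)
member 5 (2-4): L=2.2790, (cx,cy)=(1.0000,0.0000)
member 6 (3-4): L=4.1121, (cx,cy)=(0.2879,-0.9577)
member 7 (3-5): L=2.4775, (cx,cy)=(0.9925,0.1219)
member 8 (4-5): L=4.4276, (cx,cy)=(0.2880,0.9576)
solve A·x = −loads:
  F[0-1] = -295.0816 N (compression)
  F[0-2] = -467.4466 N (compression)
  F[1-2] = +302.2333 N (tension)
  F[1-3] = -190.8227 N (compression)
  F[2-3] = -292.7228 N (compression)
  F[2-4] = -280.3631 N (compression)
  F[3-4] = +252.1101 N (tension)
  F[3-5] = -344.3947 N (compression)
  F[4-5] = -721.5124 N (compression)
  Rx@0 = +549.6000 N
  Ry@0 = +283.4149 N
  Ry@4 = +449.5151 N

-344.395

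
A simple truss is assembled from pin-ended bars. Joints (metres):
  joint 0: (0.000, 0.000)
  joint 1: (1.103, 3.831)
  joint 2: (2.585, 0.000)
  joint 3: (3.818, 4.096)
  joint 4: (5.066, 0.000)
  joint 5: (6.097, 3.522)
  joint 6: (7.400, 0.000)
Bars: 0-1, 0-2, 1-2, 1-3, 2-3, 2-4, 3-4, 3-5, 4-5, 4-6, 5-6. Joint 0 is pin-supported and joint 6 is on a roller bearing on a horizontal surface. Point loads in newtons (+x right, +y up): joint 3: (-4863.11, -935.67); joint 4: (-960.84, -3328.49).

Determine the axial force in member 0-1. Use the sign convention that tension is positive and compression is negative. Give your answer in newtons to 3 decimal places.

-4364.927

N=7 nodes, M=11 members, R=3 reactions → 2N=14, M+R=14
member 0 (0-1): L=3.9866, (cx,cy)=(0.2767,0.9610)
member 1 (0-2): L=2.5850, (cx,cy)=(1.0000,0.0000)
member 2 (1-2): L=4.1077, (cx,cy)=(0.3608,-0.9326)
member 3 (1-3): L=2.7279, (cx,cy)=(0.9953,0.0971)
member 4 (2-3): L=4.2776, (cx,cy)=(0.2882,0.9576)
member 5 (2-4): L=2.4810, (cx,cy)=(1.0000,0.0000)
member 6 (3-4): L=4.2819, (cx,cy)=(0.2915,-0.9566)
member 7 (3-5): L=2.3502, (cx,cy)=(0.9697,-0.2442)
member 8 (4-5): L=3.6698, (cx,cy)=(0.2809,0.9597)
member 9 (4-6): L=2.3340, (cx,cy)=(1.0000,0.0000)
member 10 (5-6): L=3.7553, (cx,cy)=(0.3470,-0.9379)
solve A·x = −loads:
  F[0-1] = -4364.9272 N (compression)
  F[0-2] = -4616.2828 N (compression)
  F[1-2] = +4212.0240 N (tension)
  F[1-3] = -2740.2806 N (compression)
  F[2-3] = -4102.4595 N (compression)
  F[2-4] = -1914.1020 N (compression)
  F[3-4] = +3418.0908 N (tension)
  F[3-5] = -44.3132 N (compression)
  F[4-5] = +61.2690 N (tension)
  F[4-6] = +25.7582 N (tension)
  F[5-6] = -74.2363 N (compression)
  Rx@0 = +5823.9500 N
  Ry@0 = +4194.5357 N
  Ry@6 = +69.6243 N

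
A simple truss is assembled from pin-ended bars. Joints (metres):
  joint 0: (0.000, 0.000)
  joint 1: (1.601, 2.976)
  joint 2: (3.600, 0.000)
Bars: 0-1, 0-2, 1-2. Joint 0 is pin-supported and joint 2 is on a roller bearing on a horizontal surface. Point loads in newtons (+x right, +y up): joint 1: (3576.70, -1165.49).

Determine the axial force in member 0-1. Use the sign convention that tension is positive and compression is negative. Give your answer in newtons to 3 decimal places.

2622.567

N=3 nodes, M=3 members, R=3 reactions → 2N=6, M+R=6
member 0 (0-1): L=3.3793, (cx,cy)=(0.4738,0.8807)
member 1 (0-2): L=3.6000, (cx,cy)=(1.0000,0.0000)
member 2 (1-2): L=3.5850, (cx,cy)=(0.5576,-0.8301)
solve A·x = −loads:
  F[0-1] = +2622.5672 N (tension)
  F[0-2] = +2334.2207 N (tension)
  F[1-2] = -4186.2411 N (compression)
  Rx@0 = -3576.7000 N
  Ry@0 = -2309.5680 N
  Ry@2 = +3475.0580 N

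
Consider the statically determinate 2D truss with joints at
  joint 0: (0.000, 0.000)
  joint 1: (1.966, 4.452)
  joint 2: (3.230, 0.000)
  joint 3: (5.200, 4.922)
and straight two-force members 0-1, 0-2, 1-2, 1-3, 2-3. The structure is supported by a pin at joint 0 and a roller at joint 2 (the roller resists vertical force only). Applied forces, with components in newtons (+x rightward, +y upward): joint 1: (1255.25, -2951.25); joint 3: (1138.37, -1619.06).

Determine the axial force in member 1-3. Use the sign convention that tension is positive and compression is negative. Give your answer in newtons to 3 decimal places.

N=4 nodes, M=5 members, R=3 reactions → 2N=8, M+R=8
member 0 (0-1): L=4.8668, (cx,cy)=(0.4040,0.9148)
member 1 (0-2): L=3.2300, (cx,cy)=(1.0000,0.0000)
member 2 (1-2): L=4.6280, (cx,cy)=(0.2731,-0.9620)
member 3 (1-3): L=3.2680, (cx,cy)=(0.9896,0.1438)
member 4 (2-3): L=5.3016, (cx,cy)=(0.3716,0.9284)
solve A·x = −loads:
  F[0-1] = +3604.6013 N (tension)
  F[0-2] = +937.4910 N (tension)
  F[1-2] = -6209.0710 N (compression)
  F[1-3] = +1916.6422 N (tension)
  F[2-3] = -2040.8383 N (compression)
  Rx@0 = -2393.6200 N
  Ry@0 = -3297.3989 N
  Ry@2 = +7867.7089 N

1916.642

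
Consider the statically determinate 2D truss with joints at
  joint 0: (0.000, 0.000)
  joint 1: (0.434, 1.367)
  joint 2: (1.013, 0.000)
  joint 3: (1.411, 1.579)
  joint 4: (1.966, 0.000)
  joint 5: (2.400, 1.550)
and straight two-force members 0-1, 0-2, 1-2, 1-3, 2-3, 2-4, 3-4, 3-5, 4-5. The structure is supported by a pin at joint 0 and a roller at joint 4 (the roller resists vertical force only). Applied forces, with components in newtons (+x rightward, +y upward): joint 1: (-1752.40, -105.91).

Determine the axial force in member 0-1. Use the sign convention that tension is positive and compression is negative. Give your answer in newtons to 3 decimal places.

-1365.004

N=6 nodes, M=9 members, R=3 reactions → 2N=12, M+R=12
member 0 (0-1): L=1.4342, (cx,cy)=(0.3026,0.9531)
member 1 (0-2): L=1.0130, (cx,cy)=(1.0000,0.0000)
member 2 (1-2): L=1.4846, (cx,cy)=(0.3900,-0.9208)
member 3 (1-3): L=0.9997, (cx,cy)=(0.9773,0.2121)
member 4 (2-3): L=1.6284, (cx,cy)=(0.2444,0.9697)
member 5 (2-4): L=0.9530, (cx,cy)=(1.0000,0.0000)
member 6 (3-4): L=1.6737, (cx,cy)=(0.3316,-0.9434)
member 7 (3-5): L=0.9894, (cx,cy)=(0.9996,-0.0293)
member 8 (4-5): L=1.6096, (cx,cy)=(0.2696,0.9630)
solve A·x = −loads:
  F[0-1] = -1365.0039 N (compression)
  F[0-2] = -1339.3509 N (compression)
  F[1-2] = +1477.6900 N (tension)
  F[1-3] = +780.7888 N (tension)
  F[2-3] = -1403.2289 N (compression)
  F[2-4] = -420.0635 N (compression)
  F[3-4] = +1266.7740 N (tension)
  F[3-5] = +0.0000 N (tension)
  F[4-5] = -0.0000 N (compression)
  Rx@0 = +1752.4000 N
  Ry@0 = +1301.0096 N
  Ry@4 = -1195.0996 N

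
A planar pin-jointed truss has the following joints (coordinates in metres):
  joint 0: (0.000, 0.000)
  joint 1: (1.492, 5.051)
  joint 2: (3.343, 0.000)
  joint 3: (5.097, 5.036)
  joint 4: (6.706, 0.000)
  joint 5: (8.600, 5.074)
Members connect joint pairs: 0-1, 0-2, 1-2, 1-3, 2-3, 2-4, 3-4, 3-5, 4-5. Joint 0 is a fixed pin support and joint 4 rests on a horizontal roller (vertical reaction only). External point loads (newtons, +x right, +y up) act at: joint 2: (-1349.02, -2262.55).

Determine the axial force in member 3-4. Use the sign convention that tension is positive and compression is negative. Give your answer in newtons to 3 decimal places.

-1184.071

N=6 nodes, M=9 members, R=3 reactions → 2N=12, M+R=12
member 0 (0-1): L=5.2668, (cx,cy)=(0.2833,0.9590)
member 1 (0-2): L=3.3430, (cx,cy)=(1.0000,0.0000)
member 2 (1-2): L=5.3795, (cx,cy)=(0.3441,-0.9389)
member 3 (1-3): L=3.6050, (cx,cy)=(1.0000,-0.0042)
member 4 (2-3): L=5.3327, (cx,cy)=(0.3289,0.9444)
member 5 (2-4): L=3.3630, (cx,cy)=(1.0000,0.0000)
member 6 (3-4): L=5.2868, (cx,cy)=(0.3043,-0.9526)
member 7 (3-5): L=3.5032, (cx,cy)=(0.9999,0.0108)
member 8 (4-5): L=5.4160, (cx,cy)=(0.3497,0.9369)
solve A·x = −loads:
  F[0-1] = -1183.1149 N (compression)
  F[0-2] = -1013.8594 N (compression)
  F[1-2] = +1211.7711 N (tension)
  F[1-3] = -752.1197 N (compression)
  F[2-3] = +1191.0410 N (tension)
  F[2-4] = +360.3639 N (tension)
  F[3-4] = -1184.0705 N (compression)
  F[3-5] = -0.0000 N (compression)
  F[4-5] = +0.0000 N (tension)
  Rx@0 = +1349.0200 N
  Ry@0 = +1134.6489 N
  Ry@4 = +1127.9011 N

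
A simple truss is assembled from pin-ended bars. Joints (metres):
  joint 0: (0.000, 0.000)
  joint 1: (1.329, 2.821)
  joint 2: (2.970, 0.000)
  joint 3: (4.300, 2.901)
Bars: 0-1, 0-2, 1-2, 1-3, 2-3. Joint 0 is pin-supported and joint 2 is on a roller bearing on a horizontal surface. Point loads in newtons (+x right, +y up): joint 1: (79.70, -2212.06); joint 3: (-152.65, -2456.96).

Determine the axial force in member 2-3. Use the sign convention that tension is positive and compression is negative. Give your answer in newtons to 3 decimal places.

-2732.072

N=4 nodes, M=5 members, R=3 reactions → 2N=8, M+R=8
member 0 (0-1): L=3.1184, (cx,cy)=(0.4262,0.9046)
member 1 (0-2): L=2.9700, (cx,cy)=(1.0000,0.0000)
member 2 (1-2): L=3.2636, (cx,cy)=(0.5028,-0.8644)
member 3 (1-3): L=2.9721, (cx,cy)=(0.9996,0.0269)
member 4 (2-3): L=3.1913, (cx,cy)=(0.4168,0.9090)
solve A·x = −loads:
  F[0-1] = -215.9609 N (compression)
  F[0-2] = +19.0889 N (tension)
  F[1-2] = -2302.3709 N (compression)
  F[1-3] = +986.3031 N (tension)
  F[2-3] = -2732.0715 N (compression)
  Rx@0 = +72.9500 N
  Ry@0 = +195.3662 N
  Ry@2 = +4473.6538 N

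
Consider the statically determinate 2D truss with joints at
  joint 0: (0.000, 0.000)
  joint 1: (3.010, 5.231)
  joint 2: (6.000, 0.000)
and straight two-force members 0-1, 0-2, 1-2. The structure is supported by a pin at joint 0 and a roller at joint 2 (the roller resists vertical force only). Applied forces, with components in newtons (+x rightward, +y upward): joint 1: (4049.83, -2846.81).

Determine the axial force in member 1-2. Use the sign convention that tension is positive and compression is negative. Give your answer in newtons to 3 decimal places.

N=3 nodes, M=3 members, R=3 reactions → 2N=6, M+R=6
member 0 (0-1): L=6.0352, (cx,cy)=(0.4987,0.8668)
member 1 (0-2): L=6.0000, (cx,cy)=(1.0000,0.0000)
member 2 (1-2): L=6.0252, (cx,cy)=(0.4962,-0.8682)
solve A·x = −loads:
  F[0-1] = +2436.8217 N (tension)
  F[0-2] = +2834.4848 N (tension)
  F[1-2] = -5711.8522 N (compression)
  Rx@0 = -4049.8300 N
  Ry@0 = -2112.1165 N
  Ry@2 = +4958.9265 N

-5711.852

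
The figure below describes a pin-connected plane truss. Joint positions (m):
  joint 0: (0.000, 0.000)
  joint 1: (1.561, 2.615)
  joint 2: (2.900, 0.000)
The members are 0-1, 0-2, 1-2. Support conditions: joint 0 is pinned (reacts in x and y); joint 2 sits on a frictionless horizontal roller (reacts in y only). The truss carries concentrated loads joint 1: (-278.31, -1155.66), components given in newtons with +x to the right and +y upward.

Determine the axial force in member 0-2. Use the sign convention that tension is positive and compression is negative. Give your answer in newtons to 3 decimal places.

190.023

N=3 nodes, M=3 members, R=3 reactions → 2N=6, M+R=6
member 0 (0-1): L=3.0455, (cx,cy)=(0.5126,0.8586)
member 1 (0-2): L=2.9000, (cx,cy)=(1.0000,0.0000)
member 2 (1-2): L=2.9379, (cx,cy)=(0.4558,-0.8901)
solve A·x = −loads:
  F[0-1] = -913.7079 N (compression)
  F[0-2] = +190.0228 N (tension)
  F[1-2] = -416.9264 N (compression)
  Rx@0 = +278.3100 N
  Ry@0 = +784.5550 N
  Ry@2 = +371.1050 N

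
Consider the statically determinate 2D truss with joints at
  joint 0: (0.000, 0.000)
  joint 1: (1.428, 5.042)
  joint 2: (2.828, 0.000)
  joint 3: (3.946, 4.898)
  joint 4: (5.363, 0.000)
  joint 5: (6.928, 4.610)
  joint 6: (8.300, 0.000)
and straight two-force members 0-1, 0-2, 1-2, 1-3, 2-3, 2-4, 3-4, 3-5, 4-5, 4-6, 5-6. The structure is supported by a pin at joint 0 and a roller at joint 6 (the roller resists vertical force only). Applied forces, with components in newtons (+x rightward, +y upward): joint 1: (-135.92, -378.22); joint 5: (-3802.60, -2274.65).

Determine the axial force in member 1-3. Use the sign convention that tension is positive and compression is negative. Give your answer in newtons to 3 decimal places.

N=7 nodes, M=11 members, R=3 reactions → 2N=14, M+R=14
member 0 (0-1): L=5.2403, (cx,cy)=(0.2725,0.9622)
member 1 (0-2): L=2.8280, (cx,cy)=(1.0000,0.0000)
member 2 (1-2): L=5.2328, (cx,cy)=(0.2675,-0.9635)
member 3 (1-3): L=2.5221, (cx,cy)=(0.9984,-0.0571)
member 4 (2-3): L=5.0240, (cx,cy)=(0.2225,0.9749)
member 5 (2-4): L=2.5350, (cx,cy)=(1.0000,0.0000)
member 6 (3-4): L=5.0989, (cx,cy)=(0.2779,-0.9606)
member 7 (3-5): L=2.9959, (cx,cy)=(0.9954,-0.0961)
member 8 (4-5): L=4.8684, (cx,cy)=(0.3215,0.9469)
member 9 (4-6): L=2.9370, (cx,cy)=(1.0000,0.0000)
member 10 (5-6): L=4.8098, (cx,cy)=(0.2852,-0.9585)
solve A·x = −loads:
  F[0-1] = -2997.1926 N (compression)
  F[0-2] = -3121.7776 N (compression)
  F[1-2] = +2683.3567 N (tension)
  F[1-3] = -1401.0273 N (compression)
  F[2-3] = -2652.0350 N (compression)
  F[2-4] = -1813.6930 N (compression)
  F[3-4] = +2888.9731 N (tension)
  F[3-5] = -2804.7591 N (compression)
  F[4-5] = -2930.7262 N (compression)
  F[4-6] = -68.7173 N (compression)
  F[5-6] = +240.9028 N (tension)
  Rx@0 = +3938.5200 N
  Ry@0 = +2883.7641 N
  Ry@6 = -230.8941 N

-1401.027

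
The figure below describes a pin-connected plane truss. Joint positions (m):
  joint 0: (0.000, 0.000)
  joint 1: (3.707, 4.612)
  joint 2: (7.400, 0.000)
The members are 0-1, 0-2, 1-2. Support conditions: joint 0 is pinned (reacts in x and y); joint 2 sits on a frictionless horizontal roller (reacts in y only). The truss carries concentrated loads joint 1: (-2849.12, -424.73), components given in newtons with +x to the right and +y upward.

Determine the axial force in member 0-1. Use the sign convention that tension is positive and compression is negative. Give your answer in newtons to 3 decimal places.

N=3 nodes, M=3 members, R=3 reactions → 2N=6, M+R=6
member 0 (0-1): L=5.9171, (cx,cy)=(0.6265,0.7794)
member 1 (0-2): L=7.4000, (cx,cy)=(1.0000,0.0000)
member 2 (1-2): L=5.9084, (cx,cy)=(0.6250,-0.7806)
solve A·x = −loads:
  F[0-1] = -2550.1355 N (compression)
  F[0-2] = -1251.4946 N (compression)
  F[1-2] = +2002.2444 N (tension)
  Rx@0 = +2849.1200 N
  Ry@0 = +1987.6580 N
  Ry@2 = -1562.9280 N

-2550.136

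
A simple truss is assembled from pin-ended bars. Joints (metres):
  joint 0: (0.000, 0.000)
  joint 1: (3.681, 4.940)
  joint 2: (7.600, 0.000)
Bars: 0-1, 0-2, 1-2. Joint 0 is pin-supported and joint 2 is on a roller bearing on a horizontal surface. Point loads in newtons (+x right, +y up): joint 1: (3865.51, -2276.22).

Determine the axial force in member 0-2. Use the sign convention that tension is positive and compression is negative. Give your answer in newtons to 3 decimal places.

N=3 nodes, M=3 members, R=3 reactions → 2N=6, M+R=6
member 0 (0-1): L=6.1606, (cx,cy)=(0.5975,0.8019)
member 1 (0-2): L=7.6000, (cx,cy)=(1.0000,0.0000)
member 2 (1-2): L=6.3057, (cx,cy)=(0.6215,-0.7834)
solve A·x = −loads:
  F[0-1] = +1669.6438 N (tension)
  F[0-2] = +2867.8914 N (tension)
  F[1-2] = -4614.4764 N (compression)
  Rx@0 = -3865.5100 N
  Ry@0 = -1338.8307 N
  Ry@2 = +3615.0507 N

2867.891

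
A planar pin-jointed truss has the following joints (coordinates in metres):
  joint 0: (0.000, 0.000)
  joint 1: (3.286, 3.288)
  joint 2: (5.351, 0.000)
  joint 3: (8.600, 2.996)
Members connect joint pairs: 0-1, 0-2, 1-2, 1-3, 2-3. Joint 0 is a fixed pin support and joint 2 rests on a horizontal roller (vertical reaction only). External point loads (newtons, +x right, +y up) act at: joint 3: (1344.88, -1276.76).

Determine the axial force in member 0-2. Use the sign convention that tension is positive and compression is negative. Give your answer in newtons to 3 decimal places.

-182.401

N=4 nodes, M=5 members, R=3 reactions → 2N=8, M+R=8
member 0 (0-1): L=4.6485, (cx,cy)=(0.7069,0.7073)
member 1 (0-2): L=5.3510, (cx,cy)=(1.0000,0.0000)
member 2 (1-2): L=3.8827, (cx,cy)=(0.5318,-0.8468)
member 3 (1-3): L=5.3220, (cx,cy)=(0.9985,-0.0549)
member 4 (2-3): L=4.4195, (cx,cy)=(0.7352,0.6779)
solve A·x = −loads:
  F[0-1] = +2160.5586 N (tension)
  F[0-2] = -182.4008 N (compression)
  F[1-2] = -1971.7534 N (compression)
  F[1-3] = +2579.8434 N (tension)
  F[2-3] = -1674.5926 N (compression)
  Rx@0 = -1344.8800 N
  Ry@0 = -1528.2104 N
  Ry@2 = +2804.9704 N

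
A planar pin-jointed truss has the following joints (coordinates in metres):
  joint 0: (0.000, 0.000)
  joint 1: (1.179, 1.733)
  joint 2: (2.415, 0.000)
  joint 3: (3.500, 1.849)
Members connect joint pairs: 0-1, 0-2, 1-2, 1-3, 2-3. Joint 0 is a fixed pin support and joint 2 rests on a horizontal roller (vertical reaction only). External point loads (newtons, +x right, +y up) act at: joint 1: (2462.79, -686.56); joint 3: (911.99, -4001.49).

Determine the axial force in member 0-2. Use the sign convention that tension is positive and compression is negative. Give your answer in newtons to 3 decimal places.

N=4 nodes, M=5 members, R=3 reactions → 2N=8, M+R=8
member 0 (0-1): L=2.0960, (cx,cy)=(0.5625,0.8268)
member 1 (0-2): L=2.4150, (cx,cy)=(1.0000,0.0000)
member 2 (1-2): L=2.1286, (cx,cy)=(0.5807,-0.8141)
member 3 (1-3): L=2.3239, (cx,cy)=(0.9988,0.0499)
member 4 (2-3): L=2.1438, (cx,cy)=(0.5061,0.8625)
solve A·x = −loads:
  F[0-1] = +4731.3984 N (tension)
  F[0-2] = +713.4029 N (tension)
  F[1-2] = -5442.0642 N (compression)
  F[1-3] = +3362.7699 N (tension)
  F[2-3] = -4834.1745 N (compression)
  Rx@0 = -3374.7800 N
  Ry@0 = -3911.9309 N
  Ry@2 = +8599.9809 N

713.403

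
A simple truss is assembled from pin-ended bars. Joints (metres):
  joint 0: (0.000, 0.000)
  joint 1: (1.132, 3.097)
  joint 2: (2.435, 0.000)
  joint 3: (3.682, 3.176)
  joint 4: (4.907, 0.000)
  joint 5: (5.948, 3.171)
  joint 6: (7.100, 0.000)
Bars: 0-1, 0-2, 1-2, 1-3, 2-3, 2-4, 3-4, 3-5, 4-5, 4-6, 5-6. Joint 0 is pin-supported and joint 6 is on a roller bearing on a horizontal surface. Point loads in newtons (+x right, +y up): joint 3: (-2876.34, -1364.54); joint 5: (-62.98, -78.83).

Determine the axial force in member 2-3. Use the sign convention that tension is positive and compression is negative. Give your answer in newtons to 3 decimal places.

N=7 nodes, M=11 members, R=3 reactions → 2N=14, M+R=14
member 0 (0-1): L=3.2974, (cx,cy)=(0.3433,0.9392)
member 1 (0-2): L=2.4350, (cx,cy)=(1.0000,0.0000)
member 2 (1-2): L=3.3599, (cx,cy)=(0.3878,-0.9217)
member 3 (1-3): L=2.5512, (cx,cy)=(0.9995,0.0310)
member 4 (2-3): L=3.4120, (cx,cy)=(0.3655,0.9308)
member 5 (2-4): L=2.4720, (cx,cy)=(1.0000,0.0000)
member 6 (3-4): L=3.4041, (cx,cy)=(0.3599,-0.9330)
member 7 (3-5): L=2.2660, (cx,cy)=(1.0000,-0.0022)
member 8 (4-5): L=3.3375, (cx,cy)=(0.3119,0.9501)
member 9 (4-6): L=2.1930, (cx,cy)=(1.0000,0.0000)
member 10 (5-6): L=3.3738, (cx,cy)=(0.3415,-0.9399)
solve A·x = −loads:
  F[0-1] = -2112.8851 N (compression)
  F[0-2] = -2213.9644 N (compression)
  F[1-2] = +2101.1949 N (tension)
  F[1-3] = -1540.9467 N (compression)
  F[2-3] = -2080.6960 N (compression)
  F[2-4] = -638.6782 N (compression)
  F[3-4] = +663.6539 N (tension)
  F[3-5] = +336.8733 N (tension)
  F[4-5] = -651.7045 N (compression)
  F[4-6] = -196.5794 N (compression)
  F[5-6] = +575.7070 N (tension)
  Rx@0 = +2939.3200 N
  Ry@0 = +1984.4754 N
  Ry@6 = -541.1054 N

-2080.696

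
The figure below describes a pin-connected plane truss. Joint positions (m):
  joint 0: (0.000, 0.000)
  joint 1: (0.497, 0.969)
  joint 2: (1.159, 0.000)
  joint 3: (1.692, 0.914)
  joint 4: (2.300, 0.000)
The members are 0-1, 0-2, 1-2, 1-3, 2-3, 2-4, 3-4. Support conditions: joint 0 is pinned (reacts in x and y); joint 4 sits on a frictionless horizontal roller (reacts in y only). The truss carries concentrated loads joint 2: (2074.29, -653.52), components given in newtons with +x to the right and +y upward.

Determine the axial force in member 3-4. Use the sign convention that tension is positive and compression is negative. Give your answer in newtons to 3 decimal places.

-395.524

N=5 nodes, M=7 members, R=3 reactions → 2N=10, M+R=10
member 0 (0-1): L=1.0890, (cx,cy)=(0.4564,0.8898)
member 1 (0-2): L=1.1590, (cx,cy)=(1.0000,0.0000)
member 2 (1-2): L=1.1735, (cx,cy)=(0.5641,-0.8257)
member 3 (1-3): L=1.1963, (cx,cy)=(0.9989,-0.0460)
member 4 (2-3): L=1.0581, (cx,cy)=(0.5038,0.8638)
member 5 (2-4): L=1.1410, (cx,cy)=(1.0000,0.0000)
member 6 (3-4): L=1.0978, (cx,cy)=(0.5539,-0.8326)
solve A·x = −loads:
  F[0-1] = -364.3592 N (compression)
  F[0-2] = +2240.5736 N (tension)
  F[1-2] = +414.9542 N (tension)
  F[1-3] = -400.7844 N (compression)
  F[2-3] = +359.8906 N (tension)
  F[2-4] = +219.0644 N (tension)
  F[3-4] = -395.5238 N (compression)
  Rx@0 = -2074.2900 N
  Ry@0 = +324.2027 N
  Ry@4 = +329.3173 N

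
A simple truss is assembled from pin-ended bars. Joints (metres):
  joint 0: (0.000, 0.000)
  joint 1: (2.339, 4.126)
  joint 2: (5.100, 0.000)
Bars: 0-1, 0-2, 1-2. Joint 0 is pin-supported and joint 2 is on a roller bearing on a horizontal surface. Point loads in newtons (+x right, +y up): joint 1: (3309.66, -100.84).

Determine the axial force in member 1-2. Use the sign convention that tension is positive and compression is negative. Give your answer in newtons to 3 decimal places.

N=3 nodes, M=3 members, R=3 reactions → 2N=6, M+R=6
member 0 (0-1): L=4.7429, (cx,cy)=(0.4932,0.8699)
member 1 (0-2): L=5.1000, (cx,cy)=(1.0000,0.0000)
member 2 (1-2): L=4.9646, (cx,cy)=(0.5561,-0.8311)
solve A·x = −loads:
  F[0-1] = +3015.1442 N (tension)
  F[0-2] = +1822.7069 N (tension)
  F[1-2] = -3277.4225 N (compression)
  Rx@0 = -3309.6600 N
  Ry@0 = -2622.9878 N
  Ry@2 = +2723.8278 N

-3277.423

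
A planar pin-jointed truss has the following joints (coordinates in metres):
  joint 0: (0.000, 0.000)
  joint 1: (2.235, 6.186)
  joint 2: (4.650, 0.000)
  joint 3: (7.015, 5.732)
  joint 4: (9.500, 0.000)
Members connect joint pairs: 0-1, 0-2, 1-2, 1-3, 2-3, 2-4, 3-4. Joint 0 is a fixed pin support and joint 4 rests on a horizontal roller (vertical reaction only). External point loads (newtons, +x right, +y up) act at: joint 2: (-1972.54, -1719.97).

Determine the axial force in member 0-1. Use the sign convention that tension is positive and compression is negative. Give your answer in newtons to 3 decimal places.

-933.644

N=5 nodes, M=7 members, R=3 reactions → 2N=10, M+R=10
member 0 (0-1): L=6.5774, (cx,cy)=(0.3398,0.9405)
member 1 (0-2): L=4.6500, (cx,cy)=(1.0000,0.0000)
member 2 (1-2): L=6.6407, (cx,cy)=(0.3637,-0.9315)
member 3 (1-3): L=4.8015, (cx,cy)=(0.9955,-0.0946)
member 4 (2-3): L=6.2007, (cx,cy)=(0.3814,0.9244)
member 5 (2-4): L=4.8500, (cx,cy)=(1.0000,0.0000)
member 6 (3-4): L=6.2475, (cx,cy)=(0.3978,-0.9175)
solve A·x = −loads:
  F[0-1] = -933.6444 N (compression)
  F[0-2] = -1655.2864 N (compression)
  F[1-2] = +1012.5242 N (tension)
  F[1-3] = -688.5600 N (compression)
  F[2-3] = +840.2944 N (tension)
  F[2-4] = +364.9811 N (tension)
  F[3-4] = -917.5910 N (compression)
  Rx@0 = +1972.5400 N
  Ry@0 = +878.0899 N
  Ry@4 = +841.8801 N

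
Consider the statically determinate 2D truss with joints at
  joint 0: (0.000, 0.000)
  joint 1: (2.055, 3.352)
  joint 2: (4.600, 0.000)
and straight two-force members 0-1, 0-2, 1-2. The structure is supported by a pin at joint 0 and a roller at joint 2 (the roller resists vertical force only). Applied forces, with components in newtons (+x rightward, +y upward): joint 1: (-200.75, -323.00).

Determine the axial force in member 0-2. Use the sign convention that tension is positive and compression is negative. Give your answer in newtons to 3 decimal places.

-1.510

N=3 nodes, M=3 members, R=3 reactions → 2N=6, M+R=6
member 0 (0-1): L=3.9318, (cx,cy)=(0.5227,0.8525)
member 1 (0-2): L=4.6000, (cx,cy)=(1.0000,0.0000)
member 2 (1-2): L=4.2087, (cx,cy)=(0.6047,-0.7965)
solve A·x = −loads:
  F[0-1] = -381.2012 N (compression)
  F[0-2] = -1.5101 N (compression)
  F[1-2] = +2.4972 N (tension)
  Rx@0 = +200.7500 N
  Ry@0 = +324.9889 N
  Ry@2 = -1.9889 N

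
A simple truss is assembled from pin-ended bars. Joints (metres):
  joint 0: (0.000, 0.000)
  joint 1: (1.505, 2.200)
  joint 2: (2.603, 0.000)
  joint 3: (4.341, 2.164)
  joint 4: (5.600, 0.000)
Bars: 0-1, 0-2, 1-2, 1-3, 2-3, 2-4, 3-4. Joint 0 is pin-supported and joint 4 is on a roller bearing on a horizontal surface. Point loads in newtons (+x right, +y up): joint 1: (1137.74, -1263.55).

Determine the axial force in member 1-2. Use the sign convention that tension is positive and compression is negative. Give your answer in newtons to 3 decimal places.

-863.770

N=5 nodes, M=7 members, R=3 reactions → 2N=10, M+R=10
member 0 (0-1): L=2.6655, (cx,cy)=(0.5646,0.8254)
member 1 (0-2): L=2.6030, (cx,cy)=(1.0000,0.0000)
member 2 (1-2): L=2.4588, (cx,cy)=(0.4466,-0.8948)
member 3 (1-3): L=2.8362, (cx,cy)=(0.9999,-0.0127)
member 4 (2-3): L=2.7755, (cx,cy)=(0.6262,0.7797)
member 5 (2-4): L=2.9970, (cx,cy)=(1.0000,0.0000)
member 6 (3-4): L=2.5036, (cx,cy)=(0.5029,-0.8644)
solve A·x = −loads:
  F[0-1] = -577.9363 N (compression)
  F[0-2] = +1464.0525 N (tension)
  F[1-2] = -863.7699 N (compression)
  F[1-3] = -1078.4119 N (compression)
  F[2-3] = +991.2629 N (tension)
  F[2-4] = +457.6083 N (tension)
  F[3-4] = -909.9800 N (compression)
  Rx@0 = -1137.7400 N
  Ry@0 = +477.0017 N
  Ry@4 = +786.5483 N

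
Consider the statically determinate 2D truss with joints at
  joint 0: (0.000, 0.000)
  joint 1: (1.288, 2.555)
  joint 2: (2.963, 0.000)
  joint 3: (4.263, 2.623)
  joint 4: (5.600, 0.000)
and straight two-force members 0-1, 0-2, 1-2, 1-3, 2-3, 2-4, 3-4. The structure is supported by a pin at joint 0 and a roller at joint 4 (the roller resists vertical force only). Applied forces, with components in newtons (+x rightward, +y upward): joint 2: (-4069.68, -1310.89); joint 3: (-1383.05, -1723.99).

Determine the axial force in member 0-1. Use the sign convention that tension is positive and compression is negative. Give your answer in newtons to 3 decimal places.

-1877.702

N=5 nodes, M=7 members, R=3 reactions → 2N=10, M+R=10
member 0 (0-1): L=2.8613, (cx,cy)=(0.4501,0.8930)
member 1 (0-2): L=2.9630, (cx,cy)=(1.0000,0.0000)
member 2 (1-2): L=3.0551, (cx,cy)=(0.5483,-0.8363)
member 3 (1-3): L=2.9758, (cx,cy)=(0.9997,0.0229)
member 4 (2-3): L=2.9275, (cx,cy)=(0.4441,0.8960)
member 5 (2-4): L=2.6370, (cx,cy)=(1.0000,0.0000)
member 6 (3-4): L=2.9441, (cx,cy)=(0.4541,-0.8909)
solve A·x = −loads:
  F[0-1] = -1877.7016 N (compression)
  F[0-2] = -4607.4884 N (compression)
  F[1-2] = +1952.5316 N (tension)
  F[1-3] = -1916.2431 N (compression)
  F[2-3] = -359.4042 N (compression)
  F[2-4] = +692.2927 N (tension)
  F[3-4] = -1524.4397 N (compression)
  Rx@0 = +5452.7300 N
  Ry@0 = +1676.7021 N
  Ry@4 = +1358.1779 N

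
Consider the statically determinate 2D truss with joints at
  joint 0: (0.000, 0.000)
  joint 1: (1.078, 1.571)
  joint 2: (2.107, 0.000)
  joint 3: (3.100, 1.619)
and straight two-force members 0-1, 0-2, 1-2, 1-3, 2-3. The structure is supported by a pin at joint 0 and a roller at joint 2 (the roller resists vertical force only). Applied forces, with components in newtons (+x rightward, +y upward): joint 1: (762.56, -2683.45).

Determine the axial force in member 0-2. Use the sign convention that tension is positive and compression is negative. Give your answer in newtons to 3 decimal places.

N=4 nodes, M=5 members, R=3 reactions → 2N=8, M+R=8
member 0 (0-1): L=1.9053, (cx,cy)=(0.5658,0.8245)
member 1 (0-2): L=2.1070, (cx,cy)=(1.0000,0.0000)
member 2 (1-2): L=1.8780, (cx,cy)=(0.5479,-0.8365)
member 3 (1-3): L=2.0226, (cx,cy)=(0.9997,0.0237)
member 4 (2-3): L=1.8993, (cx,cy)=(0.5228,0.8524)
solve A·x = −loads:
  F[0-1] = -899.8273 N (compression)
  F[0-2] = +1271.6764 N (tension)
  F[1-2] = -2320.9015 N (compression)
  F[1-3] = +0.0000 N (tension)
  F[2-3] = -0.0000 N (compression)
  Rx@0 = -762.5600 N
  Ry@0 = +741.9498 N
  Ry@2 = +1941.5002 N

1271.676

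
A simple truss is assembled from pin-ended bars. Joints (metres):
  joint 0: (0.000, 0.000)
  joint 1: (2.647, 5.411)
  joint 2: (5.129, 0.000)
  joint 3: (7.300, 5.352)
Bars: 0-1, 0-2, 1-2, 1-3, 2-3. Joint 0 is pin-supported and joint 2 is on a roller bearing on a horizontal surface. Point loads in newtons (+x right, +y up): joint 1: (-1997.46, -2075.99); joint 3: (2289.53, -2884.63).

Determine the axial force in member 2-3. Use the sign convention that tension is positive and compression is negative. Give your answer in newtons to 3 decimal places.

N=4 nodes, M=5 members, R=3 reactions → 2N=8, M+R=8
member 0 (0-1): L=6.0237, (cx,cy)=(0.4394,0.8983)
member 1 (0-2): L=5.1290, (cx,cy)=(1.0000,0.0000)
member 2 (1-2): L=5.9531, (cx,cy)=(0.4169,-0.9089)
member 3 (1-3): L=4.6534, (cx,cy)=(0.9999,-0.0127)
member 4 (2-3): L=5.7756, (cx,cy)=(0.3759,0.9267)
solve A·x = −loads:
  F[0-1] = +554.6091 N (tension)
  F[0-2] = +48.3595 N (tension)
  F[1-2] = -2880.0874 N (compression)
  F[1-3] = +3442.2321 N (tension)
  F[2-3] = -3065.8255 N (compression)
  Rx@0 = -292.0700 N
  Ry@0 = -498.1932 N
  Ry@2 = +5458.8132 N

-3065.825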